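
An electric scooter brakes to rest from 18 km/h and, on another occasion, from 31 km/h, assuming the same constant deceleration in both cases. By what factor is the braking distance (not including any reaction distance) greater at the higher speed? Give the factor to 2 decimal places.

Braking distance d = v²/(2a), so with a fixed, d ∝ v².
Factor = (31/18)² = 1.7222² = 2.9660.

Factor ≈ 2.97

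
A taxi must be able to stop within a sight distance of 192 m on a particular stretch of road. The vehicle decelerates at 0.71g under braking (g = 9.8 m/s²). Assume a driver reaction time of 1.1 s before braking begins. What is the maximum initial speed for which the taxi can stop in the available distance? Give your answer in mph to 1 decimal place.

a = 0.71 × 9.8 = 6.958 m/s².
Stopping distance: v·t_r + v²/(2a) = 192 with t_r = 1.1 s and a = 6.958 m/s².
So v² + 15.308 v − 2671.87 = 0.
Positive root: v = −a·t_r + √((a·t_r)² + 2a·d) = −7.654 + √(58.584 + 2671.87) = 44.5997 m/s.
44.5997 m/s ÷ 0.44704 = 99.767 mph.

Maximum speed ≈ 99.8 mph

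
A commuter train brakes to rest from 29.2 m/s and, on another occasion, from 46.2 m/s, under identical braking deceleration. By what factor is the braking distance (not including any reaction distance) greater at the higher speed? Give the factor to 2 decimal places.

Factor ≈ 2.50

Braking distance d = v²/(2a), so with a fixed, d ∝ v².
Factor = (46.2/29.2)² = 1.5822² = 2.5034.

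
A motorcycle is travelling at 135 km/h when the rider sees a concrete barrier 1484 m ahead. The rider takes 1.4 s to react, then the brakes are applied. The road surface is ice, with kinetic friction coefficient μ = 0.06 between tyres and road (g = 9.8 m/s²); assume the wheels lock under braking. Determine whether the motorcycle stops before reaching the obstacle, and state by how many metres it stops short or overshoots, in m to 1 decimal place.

Yes — it stops 235.7 m short of the obstacle

135 km/h ÷ 3.6 = 37.5000 m/s.
a = μg = 0.06 × 9.8 = 0.588 m/s².
Reaction distance = 37.5000 × 1.4 = 52.500 m.
Braking distance = v²/(2a) = 1406.250 / 1.176 = 1195.791 m.
Total stopping distance = 52.500 + 1195.791 = 1248.291 m, vs 1484 m available — it stops with 1484 − 1248.291 = 235.709 m to spare.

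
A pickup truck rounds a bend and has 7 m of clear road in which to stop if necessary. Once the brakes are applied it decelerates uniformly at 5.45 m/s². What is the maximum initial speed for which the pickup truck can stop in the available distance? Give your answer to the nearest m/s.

Maximum speed ≈ 9 m/s

v²/(2a) = d ⇒ v = √(2 × 5.450 × 7) = √76.30 = 8.7350 m/s.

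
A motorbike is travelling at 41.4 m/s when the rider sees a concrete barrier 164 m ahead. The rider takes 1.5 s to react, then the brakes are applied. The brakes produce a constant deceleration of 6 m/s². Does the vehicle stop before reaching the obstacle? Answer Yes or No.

Reaction distance = 41.4000 × 1.5 = 62.100 m.
Braking distance = v²/(2a) = 1713.960 / 12.000 = 142.830 m.
Total stopping distance = 62.100 + 142.830 = 204.930 m, vs 164 m available — it cannot stop in time and overshoots by 204.930 − 164 = 40.930 m.

No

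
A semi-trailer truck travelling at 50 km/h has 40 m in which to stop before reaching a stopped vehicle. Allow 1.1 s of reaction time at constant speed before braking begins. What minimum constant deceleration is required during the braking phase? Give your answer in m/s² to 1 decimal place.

50 km/h ÷ 3.6 = 13.8889 m/s.
Distance covered during reaction = 13.8889 × 1.1 = 15.278 m.
Distance available for braking: 40 − 15.278 = 24.722 m.
v² = 2a·d ⇒ a = v²/(2d) = 13.8889² / (2 × 24.722) = 192.902 / 49.444 = 3.9014 m/s².

Required deceleration ≈ 3.9 m/s²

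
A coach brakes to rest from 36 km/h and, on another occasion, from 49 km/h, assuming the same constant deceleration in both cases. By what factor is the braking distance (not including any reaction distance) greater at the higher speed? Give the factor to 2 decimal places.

Braking distance d = v²/(2a), so with a fixed, d ∝ v².
Factor = (49/36)² = 1.3611² = 1.8526.

Factor ≈ 1.85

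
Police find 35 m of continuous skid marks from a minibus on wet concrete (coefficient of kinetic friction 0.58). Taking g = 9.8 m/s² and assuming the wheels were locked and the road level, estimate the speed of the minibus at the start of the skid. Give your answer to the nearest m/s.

Initial speed ≈ 20 m/s

Deceleration a = μg = 0.58 × 9.8 = 5.684 m/s².
v = √(2a·d) = √(2 × 5.684 × 35) = √397.880 = 19.9469 m/s.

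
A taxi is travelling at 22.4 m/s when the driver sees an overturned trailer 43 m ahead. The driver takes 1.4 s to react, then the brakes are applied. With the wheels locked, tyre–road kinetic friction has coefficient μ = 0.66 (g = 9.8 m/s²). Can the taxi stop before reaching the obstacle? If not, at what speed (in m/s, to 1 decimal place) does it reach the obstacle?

No — it strikes the obstacle at 18.7 m/s

a = μg = 0.66 × 9.8 = 6.468 m/s².
Reaction distance = 22.4000 × 1.4 = 31.360 m.
Braking distance needed to stop: v²/(2a) = 501.760 / 12.936 = 38.788 m, so total needed = 31.360 + 38.788 = 70.148 m > 43 m — it cannot stop.
Distance remaining when braking begins: 43 − 31.360 = 11.640 m.
v² = v₀² − 2a·d = 501.760 − 2 × 6.468 × 11.640 = 351.185 m²/s².
v = √351.185 = 18.740 m/s.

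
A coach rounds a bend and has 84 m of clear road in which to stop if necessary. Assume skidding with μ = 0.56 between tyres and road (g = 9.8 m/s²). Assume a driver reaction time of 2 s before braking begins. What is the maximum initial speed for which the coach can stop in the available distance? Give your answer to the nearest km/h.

a = μg = 0.56 × 9.8 = 5.488 m/s².
Stopping distance: v·t_r + v²/(2a) = 84 with t_r = 2 s and a = 5.488 m/s².
So v² + 21.952 v − 921.98 = 0.
Positive root: v = −a·t_r + √((a·t_r)² + 2a·d) = −10.976 + √(120.473 + 921.98) = 21.3110 m/s.
21.3110 m/s × 3.6 = 76.720 km/h.

Maximum speed ≈ 77 km/h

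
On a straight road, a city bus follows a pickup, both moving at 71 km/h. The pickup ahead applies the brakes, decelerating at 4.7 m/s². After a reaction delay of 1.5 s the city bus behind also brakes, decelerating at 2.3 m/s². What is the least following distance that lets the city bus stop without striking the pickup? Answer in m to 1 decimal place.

71 km/h ÷ 3.6 = 19.7222 m/s.
Leader travels v²/(2a_L) = 388.965 / 9.400 = 41.379 m before stopping.
Follower covers v·t_r = 19.7222 × 1.5 = 29.583 m while reacting, then v²/(2a_F) = 388.965 / 4.600 = 84.558 m while braking, for a total of 29.583 + 84.558 = 114.141 m.
Since a_F ≤ a_L and the follower starts braking later, the follower is never slower than the leader, so the closest approach is when both have stopped.
Minimum gap = 114.141 − 41.379 = 72.762 m.

Minimum gap ≈ 72.8 m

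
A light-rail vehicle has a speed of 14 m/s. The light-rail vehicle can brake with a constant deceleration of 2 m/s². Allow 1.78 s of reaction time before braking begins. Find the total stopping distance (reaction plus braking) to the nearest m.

Total stopping distance ≈ 74 m

Reaction distance = v·t_r = 14.0000 × 1.78 = 24.920 m.
Braking distance = v²/(2a) = 14.0000² / (2 × 2.000) = 196.000 / 4.000 = 49.000 m.
Total = 24.920 + 49.000 = 73.920 m.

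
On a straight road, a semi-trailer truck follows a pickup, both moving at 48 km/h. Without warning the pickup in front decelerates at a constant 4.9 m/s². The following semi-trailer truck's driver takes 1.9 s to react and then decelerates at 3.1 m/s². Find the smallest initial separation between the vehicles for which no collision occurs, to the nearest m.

Minimum gap ≈ 36 m

48 km/h ÷ 3.6 = 13.3333 m/s.
Leader travels v²/(2a_L) = 177.777 / 9.800 = 18.141 m before stopping.
Follower covers v·t_r = 13.3333 × 1.9 = 25.333 m while reacting, then v²/(2a_F) = 177.777 / 6.200 = 28.674 m while braking, for a total of 25.333 + 28.674 = 54.007 m.
Since a_F ≤ a_L and the follower starts braking later, the follower is never slower than the leader, so the closest approach is when both have stopped.
Minimum gap = 54.007 − 18.141 = 35.866 m.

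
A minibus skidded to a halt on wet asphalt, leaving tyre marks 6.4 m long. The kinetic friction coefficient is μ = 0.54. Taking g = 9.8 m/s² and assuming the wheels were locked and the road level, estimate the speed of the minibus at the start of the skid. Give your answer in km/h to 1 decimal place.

Initial speed ≈ 29.6 km/h

Deceleration a = μg = 0.54 × 9.8 = 5.292 m/s².
v = √(2a·d) = √(2 × 5.292 × 6.4) = √67.738 = 8.2303 m/s.
= 8.2303 × 3.6 = 29.629 km/h.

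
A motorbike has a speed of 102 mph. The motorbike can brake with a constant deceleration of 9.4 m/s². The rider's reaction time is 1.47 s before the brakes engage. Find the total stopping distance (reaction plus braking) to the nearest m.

Total stopping distance ≈ 178 m

102 mph × 0.44704 = 45.5981 m/s.
Reaction distance = v·t_r = 45.5981 × 1.47 = 67.029 m.
Braking distance = v²/(2a) = 45.5981² / (2 × 9.400) = 2079.187 / 18.800 = 110.595 m.
Total = 67.029 + 110.595 = 177.624 m.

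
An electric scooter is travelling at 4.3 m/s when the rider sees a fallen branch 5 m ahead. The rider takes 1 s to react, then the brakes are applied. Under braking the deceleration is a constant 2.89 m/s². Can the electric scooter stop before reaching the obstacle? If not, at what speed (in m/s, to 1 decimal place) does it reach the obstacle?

No — it strikes the obstacle at 3.8 m/s

Reaction distance = 4.3000 × 1 = 4.300 m.
Braking distance needed to stop: v²/(2a) = 18.490 / 5.780 = 3.199 m, so total needed = 4.300 + 3.199 = 7.499 m > 5 m — it cannot stop.
Distance remaining when braking begins: 5 − 4.300 = 0.700 m.
v² = v₀² − 2a·d = 18.490 − 2 × 2.890 × 0.700 = 14.444 m²/s².
v = √14.444 = 3.801 m/s.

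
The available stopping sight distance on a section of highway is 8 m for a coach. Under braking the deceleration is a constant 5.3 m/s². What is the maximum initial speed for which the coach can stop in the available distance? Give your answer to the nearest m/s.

Maximum speed ≈ 9 m/s

v²/(2a) = d ⇒ v = √(2 × 5.300 × 8) = √84.80 = 9.2087 m/s.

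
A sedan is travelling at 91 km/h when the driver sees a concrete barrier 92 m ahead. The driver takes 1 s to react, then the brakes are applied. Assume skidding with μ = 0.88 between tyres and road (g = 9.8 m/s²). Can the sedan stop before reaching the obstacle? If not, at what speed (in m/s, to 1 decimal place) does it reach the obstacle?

91 km/h ÷ 3.6 = 25.2778 m/s.
a = μg = 0.88 × 9.8 = 8.624 m/s².
Reaction distance = 25.2778 × 1 = 25.278 m.
Braking distance = v²/(2a) = 638.967 / 17.248 = 37.046 m.
Total stopping distance = 25.278 + 37.046 = 62.324 m, vs 92 m available — it stops with 92 − 62.324 = 29.676 m to spare.

Yes — it stops about 29.7 m short of the obstacle, so it never reaches it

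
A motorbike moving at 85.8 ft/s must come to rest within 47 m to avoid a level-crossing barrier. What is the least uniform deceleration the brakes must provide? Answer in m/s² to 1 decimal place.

85.8 ft/s × 0.3048 = 26.1518 m/s.
v² = 2a·d ⇒ a = v²/(2d) = 26.1518² / (2 × 47.000) = 683.917 / 94.000 = 7.2757 m/s².

Required deceleration ≈ 7.3 m/s²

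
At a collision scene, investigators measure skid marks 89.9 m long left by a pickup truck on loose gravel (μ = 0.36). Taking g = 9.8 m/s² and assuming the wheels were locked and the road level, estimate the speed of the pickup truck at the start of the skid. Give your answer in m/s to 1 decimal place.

Initial speed ≈ 25.2 m/s

Deceleration a = μg = 0.36 × 9.8 = 3.528 m/s².
v = √(2a·d) = √(2 × 3.528 × 89.9) = √634.334 = 25.1860 m/s.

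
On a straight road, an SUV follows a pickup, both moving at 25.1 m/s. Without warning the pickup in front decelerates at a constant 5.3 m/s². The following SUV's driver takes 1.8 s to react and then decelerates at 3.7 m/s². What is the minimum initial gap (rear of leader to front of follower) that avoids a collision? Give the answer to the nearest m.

Leader travels v²/(2a_L) = 630.010 / 10.600 = 59.435 m before stopping.
Follower covers v·t_r = 25.1000 × 1.8 = 45.180 m while reacting, then v²/(2a_F) = 630.010 / 7.400 = 85.136 m while braking, for a total of 45.180 + 85.136 = 130.316 m.
Since a_F ≤ a_L and the follower starts braking later, the follower is never slower than the leader, so the closest approach is when both have stopped.
Minimum gap = 130.316 − 59.435 = 70.881 m.

Minimum gap ≈ 71 m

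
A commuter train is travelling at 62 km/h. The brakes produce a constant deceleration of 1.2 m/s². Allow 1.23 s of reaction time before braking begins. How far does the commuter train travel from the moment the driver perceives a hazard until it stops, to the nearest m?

62 km/h ÷ 3.6 = 17.2222 m/s.
Reaction distance = v·t_r = 17.2222 × 1.23 = 21.183 m.
Braking distance = v²/(2a) = 17.2222² / (2 × 1.200) = 296.604 / 2.400 = 123.585 m.
Total = 21.183 + 123.585 = 144.768 m.

Total stopping distance ≈ 145 m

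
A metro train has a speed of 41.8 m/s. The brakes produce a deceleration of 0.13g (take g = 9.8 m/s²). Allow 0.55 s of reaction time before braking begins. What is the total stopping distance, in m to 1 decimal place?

a = 0.13 × 9.8 = 1.274 m/s².
Reaction distance = v·t_r = 41.8000 × 0.55 = 22.990 m.
Braking distance = v²/(2a) = 41.8000² / (2 × 1.274) = 1747.240 / 2.548 = 685.730 m.
Total = 22.990 + 685.730 = 708.720 m.

Total stopping distance ≈ 708.7 m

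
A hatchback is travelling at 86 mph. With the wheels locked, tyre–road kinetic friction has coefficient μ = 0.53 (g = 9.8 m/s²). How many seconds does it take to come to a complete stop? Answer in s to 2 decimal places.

86 mph × 0.44704 = 38.4454 m/s.
a = μg = 0.53 × 9.8 = 5.194 m/s².
Braking time = v/a = 38.4454 / 5.194 = 7.402 s.

Braking time ≈ 7.40 s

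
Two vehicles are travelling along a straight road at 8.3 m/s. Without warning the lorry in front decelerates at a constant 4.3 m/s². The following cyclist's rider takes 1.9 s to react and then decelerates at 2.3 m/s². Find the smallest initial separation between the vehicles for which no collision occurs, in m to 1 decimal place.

Minimum gap ≈ 22.7 m

Leader travels v²/(2a_L) = 68.890 / 8.600 = 8.010 m before stopping.
Follower covers v·t_r = 8.3000 × 1.9 = 15.770 m while reacting, then v²/(2a_F) = 68.890 / 4.600 = 14.976 m while braking, for a total of 15.770 + 14.976 = 30.746 m.
Since a_F ≤ a_L and the follower starts braking later, the follower is never slower than the leader, so the closest approach is when both have stopped.
Minimum gap = 30.746 − 8.010 = 22.736 m.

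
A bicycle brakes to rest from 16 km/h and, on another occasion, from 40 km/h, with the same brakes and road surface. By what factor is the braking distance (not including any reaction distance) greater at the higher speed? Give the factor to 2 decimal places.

Braking distance d = v²/(2a), so with a fixed, d ∝ v².
Factor = (40/16)² = 2.5000² = 6.2500.

Factor ≈ 6.25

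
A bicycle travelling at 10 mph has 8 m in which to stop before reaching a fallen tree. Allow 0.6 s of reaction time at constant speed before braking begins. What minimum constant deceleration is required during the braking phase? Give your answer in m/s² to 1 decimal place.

Required deceleration ≈ 1.9 m/s²

10 mph × 0.44704 = 4.4704 m/s.
Distance covered during reaction = 4.4704 × 0.6 = 2.682 m.
Distance available for braking: 8 − 2.682 = 5.318 m.
v² = 2a·d ⇒ a = v²/(2d) = 4.4704² / (2 × 5.318) = 19.984 / 10.636 = 1.8789 m/s².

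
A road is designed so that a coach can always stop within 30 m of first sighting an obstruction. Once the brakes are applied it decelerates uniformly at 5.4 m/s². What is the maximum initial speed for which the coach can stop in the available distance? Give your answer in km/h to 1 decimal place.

v²/(2a) = d ⇒ v = √(2 × 5.400 × 30) = √324.00 = 18.0000 m/s.
18.0000 m/s × 3.6 = 64.800 km/h.

Maximum speed ≈ 64.8 km/h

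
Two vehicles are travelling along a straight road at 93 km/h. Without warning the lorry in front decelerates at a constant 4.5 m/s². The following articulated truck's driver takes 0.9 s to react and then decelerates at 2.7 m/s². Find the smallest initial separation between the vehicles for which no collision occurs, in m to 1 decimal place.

93 km/h ÷ 3.6 = 25.8333 m/s.
Leader travels v²/(2a_L) = 667.359 / 9.000 = 74.151 m before stopping.
Follower covers v·t_r = 25.8333 × 0.9 = 23.250 m while reacting, then v²/(2a_F) = 667.359 / 5.400 = 123.585 m while braking, for a total of 23.250 + 123.585 = 146.835 m.
Since a_F ≤ a_L and the follower starts braking later, the follower is never slower than the leader, so the closest approach is when both have stopped.
Minimum gap = 146.835 − 74.151 = 72.684 m.

Minimum gap ≈ 72.7 m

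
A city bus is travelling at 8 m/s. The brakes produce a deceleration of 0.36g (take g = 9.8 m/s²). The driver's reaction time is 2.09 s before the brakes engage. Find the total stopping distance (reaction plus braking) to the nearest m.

a = 0.36 × 9.8 = 3.528 m/s².
Reaction distance = v·t_r = 8.0000 × 2.09 = 16.720 m.
Braking distance = v²/(2a) = 8.0000² / (2 × 3.528) = 64.000 / 7.056 = 9.070 m.
Total = 16.720 + 9.070 = 25.790 m.

Total stopping distance ≈ 26 m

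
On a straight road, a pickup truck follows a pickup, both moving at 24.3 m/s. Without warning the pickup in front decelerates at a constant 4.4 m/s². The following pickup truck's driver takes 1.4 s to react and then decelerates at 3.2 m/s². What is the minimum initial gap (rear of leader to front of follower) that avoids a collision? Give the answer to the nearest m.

Leader travels v²/(2a_L) = 590.490 / 8.800 = 67.101 m before stopping.
Follower covers v·t_r = 24.3000 × 1.4 = 34.020 m while reacting, then v²/(2a_F) = 590.490 / 6.400 = 92.264 m while braking, for a total of 34.020 + 92.264 = 126.284 m.
Since a_F ≤ a_L and the follower starts braking later, the follower is never slower than the leader, so the closest approach is when both have stopped.
Minimum gap = 126.284 − 67.101 = 59.183 m.

Minimum gap ≈ 59 m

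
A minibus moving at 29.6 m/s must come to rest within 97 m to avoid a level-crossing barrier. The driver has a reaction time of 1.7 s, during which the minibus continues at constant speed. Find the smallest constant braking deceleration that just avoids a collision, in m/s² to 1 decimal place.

Distance covered during reaction = 29.6000 × 1.7 = 50.320 m.
Distance available for braking: 97 − 50.320 = 46.680 m.
v² = 2a·d ⇒ a = v²/(2d) = 29.6000² / (2 × 46.680) = 876.160 / 93.360 = 9.3847 m/s².

Required deceleration ≈ 9.4 m/s²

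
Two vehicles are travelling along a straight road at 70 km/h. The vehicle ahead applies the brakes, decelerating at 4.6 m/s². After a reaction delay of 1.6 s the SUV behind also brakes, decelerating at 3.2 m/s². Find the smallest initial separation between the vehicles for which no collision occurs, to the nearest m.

70 km/h ÷ 3.6 = 19.4444 m/s.
Leader travels v²/(2a_L) = 378.085 / 9.200 = 41.096 m before stopping.
Follower covers v·t_r = 19.4444 × 1.6 = 31.111 m while reacting, then v²/(2a_F) = 378.085 / 6.400 = 59.076 m while braking, for a total of 31.111 + 59.076 = 90.187 m.
Since a_F ≤ a_L and the follower starts braking later, the follower is never slower than the leader, so the closest approach is when both have stopped.
Minimum gap = 90.187 − 41.096 = 49.091 m.

Minimum gap ≈ 49 m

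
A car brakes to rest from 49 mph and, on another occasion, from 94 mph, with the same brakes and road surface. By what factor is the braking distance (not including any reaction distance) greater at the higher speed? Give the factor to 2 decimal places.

Braking distance d = v²/(2a), so with a fixed, d ∝ v².
Factor = (94/49)² = 1.9184² = 3.6803.

Factor ≈ 3.68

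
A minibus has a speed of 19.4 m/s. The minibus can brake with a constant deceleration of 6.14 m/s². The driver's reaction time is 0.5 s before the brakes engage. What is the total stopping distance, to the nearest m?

Total stopping distance ≈ 40 m

Reaction distance = v·t_r = 19.4000 × 0.5 = 9.700 m.
Braking distance = v²/(2a) = 19.4000² / (2 × 6.140) = 376.360 / 12.280 = 30.648 m.
Total = 9.700 + 30.648 = 40.348 m.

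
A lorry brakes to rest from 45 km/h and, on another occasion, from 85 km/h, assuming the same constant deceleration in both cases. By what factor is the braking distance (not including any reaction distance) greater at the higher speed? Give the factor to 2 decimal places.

Braking distance d = v²/(2a), so with a fixed, d ∝ v².
Factor = (85/45)² = 1.8889² = 3.5679.

Factor ≈ 3.57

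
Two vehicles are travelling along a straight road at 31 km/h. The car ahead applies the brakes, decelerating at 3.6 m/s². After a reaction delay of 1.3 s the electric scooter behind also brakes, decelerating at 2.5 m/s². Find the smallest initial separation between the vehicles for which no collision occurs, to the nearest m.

Minimum gap ≈ 16 m

31 km/h ÷ 3.6 = 8.6111 m/s.
Leader travels v²/(2a_L) = 74.151 / 7.200 = 10.299 m before stopping.
Follower covers v·t_r = 8.6111 × 1.3 = 11.194 m while reacting, then v²/(2a_F) = 74.151 / 5.000 = 14.830 m while braking, for a total of 11.194 + 14.830 = 26.024 m.
Since a_F ≤ a_L and the follower starts braking later, the follower is never slower than the leader, so the closest approach is when both have stopped.
Minimum gap = 26.024 − 10.299 = 15.725 m.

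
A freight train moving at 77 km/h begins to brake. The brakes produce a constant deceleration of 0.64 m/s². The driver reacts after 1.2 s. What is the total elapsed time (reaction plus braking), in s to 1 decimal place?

Total time ≈ 34.6 s

77 km/h ÷ 3.6 = 21.3889 m/s.
Braking time = v/a = 21.3889 / 0.640 = 33.420 s.
Total = 1.2 + 33.420 = 34.620 s.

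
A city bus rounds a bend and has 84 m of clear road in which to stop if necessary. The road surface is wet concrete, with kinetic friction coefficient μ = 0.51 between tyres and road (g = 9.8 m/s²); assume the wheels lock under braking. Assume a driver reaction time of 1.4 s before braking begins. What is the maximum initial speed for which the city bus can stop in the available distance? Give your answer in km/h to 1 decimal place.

a = μg = 0.51 × 9.8 = 4.998 m/s².
Stopping distance: v·t_r + v²/(2a) = 84 with t_r = 1.4 s and a = 4.998 m/s².
So v² + 13.994 v − 839.66 = 0.
Positive root: v = −a·t_r + √((a·t_r)² + 2a·d) = −6.997 + √(48.958 + 839.66) = 22.8127 m/s.
22.8127 m/s × 3.6 = 82.126 km/h.

Maximum speed ≈ 82.1 km/h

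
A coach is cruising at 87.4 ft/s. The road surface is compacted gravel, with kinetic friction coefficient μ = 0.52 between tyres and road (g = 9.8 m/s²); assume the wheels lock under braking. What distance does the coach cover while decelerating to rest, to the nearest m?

87.4 ft/s × 0.3048 = 26.6395 m/s.
a = μg = 0.52 × 9.8 = 5.096 m/s².
Braking distance = v²/(2a) = 26.6395² / (2 × 5.096) = 709.663 / 10.192 = 69.629 m.

Braking distance ≈ 70 m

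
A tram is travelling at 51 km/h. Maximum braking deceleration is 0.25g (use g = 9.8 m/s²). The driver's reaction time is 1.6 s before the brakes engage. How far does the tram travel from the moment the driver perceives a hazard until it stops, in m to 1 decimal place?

51 km/h ÷ 3.6 = 14.1667 m/s.
a = 0.25 × 9.8 = 2.450 m/s².
Reaction distance = v·t_r = 14.1667 × 1.6 = 22.667 m.
Braking distance = v²/(2a) = 14.1667² / (2 × 2.450) = 200.695 / 4.900 = 40.958 m.
Total = 22.667 + 40.958 = 63.625 m.

Total stopping distance ≈ 63.6 m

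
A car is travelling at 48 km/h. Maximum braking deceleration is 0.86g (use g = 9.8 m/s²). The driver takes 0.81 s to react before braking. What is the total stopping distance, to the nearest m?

Total stopping distance ≈ 21 m

48 km/h ÷ 3.6 = 13.3333 m/s.
a = 0.86 × 9.8 = 8.428 m/s².
Reaction distance = v·t_r = 13.3333 × 0.81 = 10.800 m.
Braking distance = v²/(2a) = 13.3333² / (2 × 8.428) = 177.777 / 16.856 = 10.547 m.
Total = 10.800 + 10.547 = 21.347 m.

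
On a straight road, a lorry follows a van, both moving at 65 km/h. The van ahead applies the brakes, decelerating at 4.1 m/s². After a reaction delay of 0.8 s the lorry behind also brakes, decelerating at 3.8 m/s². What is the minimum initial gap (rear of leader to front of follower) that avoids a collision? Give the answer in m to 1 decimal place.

Minimum gap ≈ 17.6 m

65 km/h ÷ 3.6 = 18.0556 m/s.
Leader travels v²/(2a_L) = 326.005 / 8.200 = 39.757 m before stopping.
Follower covers v·t_r = 18.0556 × 0.8 = 14.444 m while reacting, then v²/(2a_F) = 326.005 / 7.600 = 42.895 m while braking, for a total of 14.444 + 42.895 = 57.339 m.
Since a_F ≤ a_L and the follower starts braking later, the follower is never slower than the leader, so the closest approach is when both have stopped.
Minimum gap = 57.339 − 39.757 = 17.582 m.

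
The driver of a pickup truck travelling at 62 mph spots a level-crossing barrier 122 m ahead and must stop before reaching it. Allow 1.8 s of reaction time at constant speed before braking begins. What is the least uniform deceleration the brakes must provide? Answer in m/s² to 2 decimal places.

Required deceleration ≈ 5.33 m/s²

62 mph × 0.44704 = 27.7165 m/s.
Distance covered during reaction = 27.7165 × 1.8 = 49.890 m.
Distance available for braking: 122 − 49.890 = 72.110 m.
v² = 2a·d ⇒ a = v²/(2d) = 27.7165² / (2 × 72.110) = 768.204 / 144.220 = 5.3266 m/s².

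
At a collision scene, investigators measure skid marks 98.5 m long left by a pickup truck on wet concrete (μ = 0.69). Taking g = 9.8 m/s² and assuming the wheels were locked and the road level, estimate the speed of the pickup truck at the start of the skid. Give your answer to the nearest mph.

Deceleration a = μg = 0.69 × 9.8 = 6.762 m/s².
v = √(2a·d) = √(2 × 6.762 × 98.5) = √1332.114 = 36.4981 m/s.
= 36.4981 ÷ 0.44704 = 81.644 mph.

Initial speed ≈ 82 mph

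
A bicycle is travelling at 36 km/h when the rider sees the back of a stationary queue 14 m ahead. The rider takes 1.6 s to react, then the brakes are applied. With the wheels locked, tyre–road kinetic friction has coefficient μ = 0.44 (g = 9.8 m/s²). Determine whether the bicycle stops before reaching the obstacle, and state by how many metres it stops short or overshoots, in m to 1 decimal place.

No — it overshoots by 13.6 m

36 km/h ÷ 3.6 = 10.0000 m/s.
a = μg = 0.44 × 9.8 = 4.312 m/s².
Reaction distance = 10.0000 × 1.6 = 16.000 m.
Braking distance = v²/(2a) = 100.000 / 8.624 = 11.596 m.
Total stopping distance = 16.000 + 11.596 = 27.596 m, vs 14 m available — it cannot stop in time and overshoots by 27.596 − 14 = 13.596 m.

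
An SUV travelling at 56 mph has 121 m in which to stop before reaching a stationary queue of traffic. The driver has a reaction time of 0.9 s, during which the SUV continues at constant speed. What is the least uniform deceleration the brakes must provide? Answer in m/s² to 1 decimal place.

Required deceleration ≈ 3.2 m/s²

56 mph × 0.44704 = 25.0342 m/s.
Distance covered during reaction = 25.0342 × 0.9 = 22.531 m.
Distance available for braking: 121 − 22.531 = 98.469 m.
v² = 2a·d ⇒ a = v²/(2d) = 25.0342² / (2 × 98.469) = 626.711 / 196.938 = 3.1823 m/s².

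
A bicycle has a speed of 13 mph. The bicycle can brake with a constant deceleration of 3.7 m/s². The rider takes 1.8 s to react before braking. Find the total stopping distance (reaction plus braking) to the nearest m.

Total stopping distance ≈ 15 m

13 mph × 0.44704 = 5.8115 m/s.
Reaction distance = v·t_r = 5.8115 × 1.8 = 10.461 m.
Braking distance = v²/(2a) = 5.8115² / (2 × 3.700) = 33.774 / 7.400 = 4.564 m.
Total = 10.461 + 4.564 = 15.025 m.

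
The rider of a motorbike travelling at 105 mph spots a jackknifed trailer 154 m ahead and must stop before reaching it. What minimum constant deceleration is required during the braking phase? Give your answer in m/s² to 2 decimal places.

105 mph × 0.44704 = 46.9392 m/s.
v² = 2a·d ⇒ a = v²/(2d) = 46.9392² / (2 × 154.000) = 2203.288 / 308.000 = 7.1535 m/s².

Required deceleration ≈ 7.15 m/s²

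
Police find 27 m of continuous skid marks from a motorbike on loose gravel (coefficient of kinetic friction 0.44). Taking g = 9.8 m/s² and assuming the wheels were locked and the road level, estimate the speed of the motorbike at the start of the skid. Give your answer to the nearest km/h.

Initial speed ≈ 55 km/h

Deceleration a = μg = 0.44 × 9.8 = 4.312 m/s².
v = √(2a·d) = √(2 × 4.312 × 27) = √232.848 = 15.2594 m/s.
= 15.2594 × 3.6 = 54.934 km/h.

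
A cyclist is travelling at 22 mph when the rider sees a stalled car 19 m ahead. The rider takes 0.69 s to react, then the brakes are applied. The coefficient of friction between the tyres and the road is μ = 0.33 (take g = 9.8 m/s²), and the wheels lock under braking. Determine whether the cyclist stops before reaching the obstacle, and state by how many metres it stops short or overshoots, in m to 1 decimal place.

No — it overshoots by 2.7 m

22 mph × 0.44704 = 9.8349 m/s.
a = μg = 0.33 × 9.8 = 3.234 m/s².
Reaction distance = 9.8349 × 0.69 = 6.786 m.
Braking distance = v²/(2a) = 96.725 / 6.468 = 14.954 m.
Total stopping distance = 6.786 + 14.954 = 21.740 m, vs 19 m available — it cannot stop in time and overshoots by 21.740 − 19 = 2.740 m.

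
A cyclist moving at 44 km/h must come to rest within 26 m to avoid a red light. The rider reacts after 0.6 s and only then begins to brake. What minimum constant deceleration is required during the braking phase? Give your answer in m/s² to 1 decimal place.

Required deceleration ≈ 4.0 m/s²

44 km/h ÷ 3.6 = 12.2222 m/s.
Distance covered during reaction = 12.2222 × 0.6 = 7.333 m.
Distance available for braking: 26 − 7.333 = 18.667 m.
v² = 2a·d ⇒ a = v²/(2d) = 12.2222² / (2 × 18.667) = 149.382 / 37.334 = 4.0012 m/s².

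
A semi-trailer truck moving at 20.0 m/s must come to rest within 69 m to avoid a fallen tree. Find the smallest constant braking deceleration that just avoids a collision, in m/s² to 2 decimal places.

v² = 2a·d ⇒ a = v²/(2d) = 20.0000² / (2 × 69.000) = 400.000 / 138.000 = 2.8986 m/s².

Required deceleration ≈ 2.90 m/s²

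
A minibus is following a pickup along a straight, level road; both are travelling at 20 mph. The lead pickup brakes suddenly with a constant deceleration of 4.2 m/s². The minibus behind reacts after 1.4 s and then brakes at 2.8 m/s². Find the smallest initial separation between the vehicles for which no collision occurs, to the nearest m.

Minimum gap ≈ 17 m

20 mph × 0.44704 = 8.9408 m/s.
Leader travels v²/(2a_L) = 79.938 / 8.400 = 9.516 m before stopping.
Follower covers v·t_r = 8.9408 × 1.4 = 12.517 m while reacting, then v²/(2a_F) = 79.938 / 5.600 = 14.275 m while braking, for a total of 12.517 + 14.275 = 26.792 m.
Since a_F ≤ a_L and the follower starts braking later, the follower is never slower than the leader, so the closest approach is when both have stopped.
Minimum gap = 26.792 − 9.516 = 17.276 m.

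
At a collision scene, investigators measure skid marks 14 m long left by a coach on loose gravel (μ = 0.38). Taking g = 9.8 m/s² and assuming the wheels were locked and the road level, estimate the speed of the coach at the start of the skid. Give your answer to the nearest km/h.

Deceleration a = μg = 0.38 × 9.8 = 3.724 m/s².
v = √(2a·d) = √(2 × 3.724 × 14) = √104.272 = 10.2114 m/s.
= 10.2114 × 3.6 = 36.761 km/h.

Initial speed ≈ 37 km/h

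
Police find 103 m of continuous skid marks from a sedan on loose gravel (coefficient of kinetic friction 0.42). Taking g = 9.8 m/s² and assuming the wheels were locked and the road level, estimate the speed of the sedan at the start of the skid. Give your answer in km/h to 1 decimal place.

Deceleration a = μg = 0.42 × 9.8 = 4.116 m/s².
v = √(2a·d) = √(2 × 4.116 × 103) = √847.896 = 29.1187 m/s.
= 29.1187 × 3.6 = 104.827 km/h.

Initial speed ≈ 104.8 km/h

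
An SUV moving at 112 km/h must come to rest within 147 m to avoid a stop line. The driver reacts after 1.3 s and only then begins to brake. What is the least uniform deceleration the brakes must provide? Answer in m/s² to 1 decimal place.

Required deceleration ≈ 4.5 m/s²

112 km/h ÷ 3.6 = 31.1111 m/s.
Distance covered during reaction = 31.1111 × 1.3 = 40.444 m.
Distance available for braking: 147 − 40.444 = 106.556 m.
v² = 2a·d ⇒ a = v²/(2d) = 31.1111² / (2 × 106.556) = 967.901 / 213.112 = 4.5417 m/s².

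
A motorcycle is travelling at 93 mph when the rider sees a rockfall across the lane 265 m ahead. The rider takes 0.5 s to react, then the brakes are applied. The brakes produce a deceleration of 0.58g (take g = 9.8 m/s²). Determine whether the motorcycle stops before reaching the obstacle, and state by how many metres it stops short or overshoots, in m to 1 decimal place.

93 mph × 0.44704 = 41.5747 m/s.
a = 0.58 × 9.8 = 5.684 m/s².
Reaction distance = 41.5747 × 0.5 = 20.787 m.
Braking distance = v²/(2a) = 1728.456 / 11.368 = 152.046 m.
Total stopping distance = 20.787 + 152.046 = 172.833 m, vs 265 m available — it stops with 265 − 172.833 = 92.167 m to spare.

Yes — it stops 92.2 m short of the obstacle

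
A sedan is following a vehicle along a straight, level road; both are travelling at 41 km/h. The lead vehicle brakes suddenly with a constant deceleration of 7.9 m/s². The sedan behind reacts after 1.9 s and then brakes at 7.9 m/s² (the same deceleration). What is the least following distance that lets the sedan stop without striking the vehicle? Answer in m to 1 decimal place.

Minimum gap ≈ 21.6 m

41 km/h ÷ 3.6 = 11.3889 m/s.
Leader travels v²/(2a_L) = 129.707 / 15.800 = 8.209 m before stopping.
Follower covers v·t_r = 11.3889 × 1.9 = 21.639 m while reacting, then v²/(2a_F) = 129.707 / 15.800 = 8.209 m while braking, for a total of 21.639 + 8.209 = 29.848 m.
Since a_F ≤ a_L and the follower starts braking later, the follower is never slower than the leader, so the closest approach is when both have stopped.
Minimum gap = 29.848 − 8.209 = 21.639 m.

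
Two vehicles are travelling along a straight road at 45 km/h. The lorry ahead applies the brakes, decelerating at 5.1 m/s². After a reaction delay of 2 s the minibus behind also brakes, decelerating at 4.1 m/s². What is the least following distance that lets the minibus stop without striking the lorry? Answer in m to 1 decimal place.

45 km/h ÷ 3.6 = 12.5000 m/s.
Leader travels v²/(2a_L) = 156.250 / 10.200 = 15.319 m before stopping.
Follower covers v·t_r = 12.5000 × 2 = 25.000 m while reacting, then v²/(2a_F) = 156.250 / 8.200 = 19.055 m while braking, for a total of 25.000 + 19.055 = 44.055 m.
Since a_F ≤ a_L and the follower starts braking later, the follower is never slower than the leader, so the closest approach is when both have stopped.
Minimum gap = 44.055 − 15.319 = 28.736 m.

Minimum gap ≈ 28.7 m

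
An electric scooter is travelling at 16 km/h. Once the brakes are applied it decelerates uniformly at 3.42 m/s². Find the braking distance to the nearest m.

Braking distance ≈ 3 m

16 km/h ÷ 3.6 = 4.4444 m/s.
Braking distance = v²/(2a) = 4.4444² / (2 × 3.420) = 19.753 / 6.840 = 2.888 m.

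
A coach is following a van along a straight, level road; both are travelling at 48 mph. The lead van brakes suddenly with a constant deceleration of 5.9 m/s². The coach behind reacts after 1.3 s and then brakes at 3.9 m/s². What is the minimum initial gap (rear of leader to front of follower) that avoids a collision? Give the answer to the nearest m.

Minimum gap ≈ 48 m

48 mph × 0.44704 = 21.4579 m/s.
Leader travels v²/(2a_L) = 460.441 / 11.800 = 39.020 m before stopping.
Follower covers v·t_r = 21.4579 × 1.3 = 27.895 m while reacting, then v²/(2a_F) = 460.441 / 7.800 = 59.031 m while braking, for a total of 27.895 + 59.031 = 86.926 m.
Since a_F ≤ a_L and the follower starts braking later, the follower is never slower than the leader, so the closest approach is when both have stopped.
Minimum gap = 86.926 − 39.020 = 47.906 m.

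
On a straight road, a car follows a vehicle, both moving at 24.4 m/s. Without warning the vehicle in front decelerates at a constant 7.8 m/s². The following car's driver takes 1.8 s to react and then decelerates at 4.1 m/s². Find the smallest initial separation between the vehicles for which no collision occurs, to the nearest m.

Minimum gap ≈ 78 m

Leader travels v²/(2a_L) = 595.360 / 15.600 = 38.164 m before stopping.
Follower covers v·t_r = 24.4000 × 1.8 = 43.920 m while reacting, then v²/(2a_F) = 595.360 / 8.200 = 72.605 m while braking, for a total of 43.920 + 72.605 = 116.525 m.
Since a_F ≤ a_L and the follower starts braking later, the follower is never slower than the leader, so the closest approach is when both have stopped.
Minimum gap = 116.525 − 38.164 = 78.361 m.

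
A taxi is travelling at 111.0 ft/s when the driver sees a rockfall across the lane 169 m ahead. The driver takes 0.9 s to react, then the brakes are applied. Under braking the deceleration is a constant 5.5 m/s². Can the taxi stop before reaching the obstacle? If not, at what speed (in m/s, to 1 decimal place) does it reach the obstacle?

Yes — it stops about 34.5 m short of the obstacle, so it never reaches it

111 ft/s × 0.3048 = 33.8328 m/s.
Reaction distance = 33.8328 × 0.9 = 30.450 m.
Braking distance = v²/(2a) = 1144.658 / 11.000 = 104.060 m.
Total stopping distance = 30.450 + 104.060 = 134.510 m, vs 169 m available — it stops with 169 − 134.510 = 34.490 m to spare.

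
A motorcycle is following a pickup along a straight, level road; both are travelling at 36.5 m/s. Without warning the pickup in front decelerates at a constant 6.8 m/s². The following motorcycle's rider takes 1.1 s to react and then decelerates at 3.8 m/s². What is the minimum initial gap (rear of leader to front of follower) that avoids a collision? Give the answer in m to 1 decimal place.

Minimum gap ≈ 117.5 m

Leader travels v²/(2a_L) = 1332.250 / 13.600 = 97.960 m before stopping.
Follower covers v·t_r = 36.5000 × 1.1 = 40.150 m while reacting, then v²/(2a_F) = 1332.250 / 7.600 = 175.296 m while braking, for a total of 40.150 + 175.296 = 215.446 m.
Since a_F ≤ a_L and the follower starts braking later, the follower is never slower than the leader, so the closest approach is when both have stopped.
Minimum gap = 215.446 − 97.960 = 117.486 m.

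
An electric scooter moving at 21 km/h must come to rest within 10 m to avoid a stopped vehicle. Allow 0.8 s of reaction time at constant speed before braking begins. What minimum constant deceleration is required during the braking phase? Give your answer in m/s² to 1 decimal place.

21 km/h ÷ 3.6 = 5.8333 m/s.
Distance covered during reaction = 5.8333 × 0.8 = 4.667 m.
Distance available for braking: 10 − 4.667 = 5.333 m.
v² = 2a·d ⇒ a = v²/(2d) = 5.8333² / (2 × 5.333) = 34.027 / 10.666 = 3.1902 m/s².

Required deceleration ≈ 3.2 m/s²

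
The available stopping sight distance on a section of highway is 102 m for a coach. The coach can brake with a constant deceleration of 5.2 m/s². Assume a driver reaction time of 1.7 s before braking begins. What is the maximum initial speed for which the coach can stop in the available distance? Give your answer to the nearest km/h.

Stopping distance: v·t_r + v²/(2a) = 102 with t_r = 1.7 s and a = 5.200 m/s².
So v² + 17.680 v − 1060.80 = 0.
Positive root: v = −a·t_r + √((a·t_r)² + 2a·d) = −8.840 + √(78.146 + 1060.80) = 24.9083 m/s.
24.9083 m/s × 3.6 = 89.670 km/h.

Maximum speed ≈ 90 km/h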